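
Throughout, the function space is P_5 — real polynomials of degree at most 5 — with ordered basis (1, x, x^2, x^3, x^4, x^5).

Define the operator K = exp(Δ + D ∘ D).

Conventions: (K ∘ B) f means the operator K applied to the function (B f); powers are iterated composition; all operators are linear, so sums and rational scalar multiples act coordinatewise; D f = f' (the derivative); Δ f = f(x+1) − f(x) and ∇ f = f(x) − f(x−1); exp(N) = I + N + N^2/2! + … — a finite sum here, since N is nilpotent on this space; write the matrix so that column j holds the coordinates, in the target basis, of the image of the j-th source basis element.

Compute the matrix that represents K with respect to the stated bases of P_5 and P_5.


image of 1: 1
image of x: x + 1
image of x^2: x^2 + 2x + 4
image of x^3: x^3 + 3x^2 + 12x + 11
image of x^4: x^4 + 4x^3 + 24x^2 + 44x + 51
image of x^5: x^5 + 5x^4 + 40x^3 + 110x^2 + 255x + 212
each image's coordinates form column j of the matrix

the matrix is [[1, 1, 4, 11, 51, 212]; [0, 1, 2, 12, 44, 255]; [0, 0, 1, 3, 24, 110]; [0, 0, 0, 1, 4, 40]; [0, 0, 0, 0, 1, 5]; [0, 0, 0, 0, 0, 1]] (rows listed top to bottom)


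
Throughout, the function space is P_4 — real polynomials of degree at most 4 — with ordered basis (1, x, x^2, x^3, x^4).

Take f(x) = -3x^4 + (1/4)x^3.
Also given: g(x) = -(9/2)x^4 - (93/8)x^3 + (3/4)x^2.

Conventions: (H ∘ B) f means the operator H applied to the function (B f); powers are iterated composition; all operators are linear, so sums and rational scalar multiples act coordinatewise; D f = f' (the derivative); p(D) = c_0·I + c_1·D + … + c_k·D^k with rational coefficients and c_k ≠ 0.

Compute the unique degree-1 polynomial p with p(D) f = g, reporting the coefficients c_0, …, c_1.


D^0 f = -3x^4 + (1/4)x^3
D^1 f = -12x^3 + (3/4)x^2
matching coefficients of g against c_0 f + c_1 Df + … from the top degree down determines the c_i
solution: c_0 = 3/2, c_1 = 1

p(D) = (3/2)·I + D, i.e. c_0 = 3/2, c_1 = 1


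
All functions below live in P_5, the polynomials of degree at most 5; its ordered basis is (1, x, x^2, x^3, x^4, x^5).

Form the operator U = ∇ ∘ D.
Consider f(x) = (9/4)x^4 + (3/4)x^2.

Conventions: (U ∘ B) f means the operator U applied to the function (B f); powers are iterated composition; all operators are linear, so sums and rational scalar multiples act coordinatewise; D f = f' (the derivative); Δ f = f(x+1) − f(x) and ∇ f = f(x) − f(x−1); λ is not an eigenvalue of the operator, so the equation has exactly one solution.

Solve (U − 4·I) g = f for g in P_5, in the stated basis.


write g with unknown coordinates in the stated basis and equate coefficients in (U − 4·I) g = f
solving from the highest basis element down gives g = -(9/16)x^4 - (15/8)x^2 + (27/16)x - 3/2
check: U g = -(27/4)x^2 + (27/4)x - 6
so U g − 4·g = (9/4)x^4 + (3/4)x^2 = f ✓

the image equals g(x) = -(9/16)x^4 - (15/8)x^2 + (27/16)x - 3/2


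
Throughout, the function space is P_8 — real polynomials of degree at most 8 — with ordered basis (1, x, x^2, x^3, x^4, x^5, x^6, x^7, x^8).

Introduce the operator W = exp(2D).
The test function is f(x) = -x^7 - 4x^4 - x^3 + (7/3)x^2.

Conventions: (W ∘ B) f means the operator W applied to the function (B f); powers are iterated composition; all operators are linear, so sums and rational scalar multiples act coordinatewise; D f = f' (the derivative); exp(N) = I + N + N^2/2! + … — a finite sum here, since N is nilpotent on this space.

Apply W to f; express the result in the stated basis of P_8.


the image equals g(x) = -x^7 - 14x^6 - 84x^5 - 284x^4 - 593x^3 - (2315/3)x^2 - (1736/3)x - 572/3

order-1 term: -14x^6 - 32x^3 - 6x^2 + (28/3)x
order-2 term: -84x^5 - 96x^2 - 12x + 28/3
order-3 term: -280x^4 - 128x - 8
order-4 term: -560x^3 - 64
order-5 term: -672x^2
order-6 term: -448x
order-7 term: -128
the series for exp(2D) f terminates at order 7
exp(2D) f = -x^7 - 14x^6 - 84x^5 - 284x^4 - 593x^3 - (2315/3)x^2 - (1736/3)x - 572/3


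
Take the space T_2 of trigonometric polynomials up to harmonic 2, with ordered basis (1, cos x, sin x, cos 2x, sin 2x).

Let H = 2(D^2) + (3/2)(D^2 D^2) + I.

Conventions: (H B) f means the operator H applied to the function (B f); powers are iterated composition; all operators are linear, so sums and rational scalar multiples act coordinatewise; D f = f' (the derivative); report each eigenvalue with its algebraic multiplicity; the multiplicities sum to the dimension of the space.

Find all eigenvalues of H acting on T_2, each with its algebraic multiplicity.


λ = 1/2 (multiplicity 2), λ = 1 (multiplicity 1), λ = 17 (multiplicity 2)

image of 1: 1
image of cos x: (1/2)cos x
image of sin x: (1/2)sin x
image of cos 2x: 17cos 2x
image of sin 2x: 17sin 2x
the matrix is diagonal; its diagonal is (1, 1/2, 1/2, 17, 17)
for a triangular matrix the eigenvalues are the diagonal entries, with algebraic multiplicity their repetition count


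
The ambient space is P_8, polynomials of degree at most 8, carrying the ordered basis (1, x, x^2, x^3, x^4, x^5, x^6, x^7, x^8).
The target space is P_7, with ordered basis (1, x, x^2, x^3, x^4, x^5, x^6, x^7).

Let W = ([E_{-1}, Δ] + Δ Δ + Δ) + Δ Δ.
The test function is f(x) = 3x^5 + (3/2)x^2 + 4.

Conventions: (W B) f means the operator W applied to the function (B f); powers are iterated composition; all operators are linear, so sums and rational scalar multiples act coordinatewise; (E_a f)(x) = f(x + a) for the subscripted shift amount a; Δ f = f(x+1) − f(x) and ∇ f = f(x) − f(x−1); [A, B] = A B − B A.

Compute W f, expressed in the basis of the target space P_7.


Δ f = 15x^4 + 30x^3 + 30x^2 + 18x + 9/2
E_{-1} Δ f = 15x^4 - 30x^3 + 30x^2 - 12x + 3/2
E_{-1} f = 3x^5 - 15x^4 + 30x^3 - (57/2)x^2 + 12x + 5/2
Δ E_{-1} f = 15x^4 - 30x^3 + 30x^2 - 12x + 3/2
[E_{-1}, Δ] f = 0
Δ f = 15x^4 + 30x^3 + 30x^2 + 18x + 9/2
Δ Δ f = 60x^3 + 180x^2 + 210x + 93
Δ f = 15x^4 + 30x^3 + 30x^2 + 18x + 9/2
([E_{-1}, Δ] + Δ Δ + Δ) f = 15x^4 + 90x^3 + 210x^2 + 228x + 195/2
Δ f = 15x^4 + 30x^3 + 30x^2 + 18x + 9/2
Δ Δ f = 60x^3 + 180x^2 + 210x + 93
(([E_{-1}, Δ] + Δ Δ + Δ) + Δ Δ) f = 15x^4 + 150x^3 + 390x^2 + 438x + 381/2

the result is g(x) = 15x^4 + 150x^3 + 390x^2 + 438x + 381/2


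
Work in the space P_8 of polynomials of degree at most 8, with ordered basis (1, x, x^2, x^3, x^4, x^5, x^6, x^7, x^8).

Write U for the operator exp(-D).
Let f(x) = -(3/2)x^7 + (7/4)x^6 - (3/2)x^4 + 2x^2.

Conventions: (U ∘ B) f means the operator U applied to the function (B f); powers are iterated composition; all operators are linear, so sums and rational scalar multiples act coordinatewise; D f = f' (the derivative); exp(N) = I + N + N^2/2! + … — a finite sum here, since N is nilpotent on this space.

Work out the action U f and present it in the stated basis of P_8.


the result is g(x) = -(3/2)x^7 + (49/4)x^6 - 42x^5 + (309/4)x^4 - (163/2)x^3 + (203/4)x^2 - 19x + 15/4

order-1 term: (21/2)x^6 - (21/2)x^5 + 6x^3 - 4x
order-2 term: -(63/2)x^5 + (105/4)x^4 - 9x^2 + 2
order-3 term: (105/2)x^4 - 35x^3 + 6x
order-4 term: -(105/2)x^3 + (105/4)x^2 - 3/2
order-5 term: (63/2)x^2 - (21/2)x
order-6 term: -(21/2)x + 7/4
order-7 term: 3/2
the series for exp(-D) f terminates at order 7
exp(-D) f = -(3/2)x^7 + (49/4)x^6 - 42x^5 + (309/4)x^4 - (163/2)x^3 + (203/4)x^2 - 19x + 15/4


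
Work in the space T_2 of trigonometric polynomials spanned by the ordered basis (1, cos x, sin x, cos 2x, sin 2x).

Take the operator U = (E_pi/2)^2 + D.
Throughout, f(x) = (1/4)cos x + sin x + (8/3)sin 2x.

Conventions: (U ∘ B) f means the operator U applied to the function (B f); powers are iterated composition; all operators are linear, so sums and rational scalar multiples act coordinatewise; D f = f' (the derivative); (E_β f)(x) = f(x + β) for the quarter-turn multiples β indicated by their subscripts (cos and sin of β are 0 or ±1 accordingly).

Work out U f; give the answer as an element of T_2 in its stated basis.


g(x) = (3/4)cos x - (5/4)sin x + (16/3)cos 2x + (8/3)sin 2x

E_pi/2 f = cos x - (1/4)sin x - (8/3)sin 2x
E_pi/2 E_pi/2 f = -(1/4)cos x - sin x + (8/3)sin 2x
D f = cos x - (1/4)sin x + (16/3)cos 2x
((E_pi/2)^2 + D) f = (3/4)cos x - (5/4)sin x + (16/3)cos 2x + (8/3)sin 2x


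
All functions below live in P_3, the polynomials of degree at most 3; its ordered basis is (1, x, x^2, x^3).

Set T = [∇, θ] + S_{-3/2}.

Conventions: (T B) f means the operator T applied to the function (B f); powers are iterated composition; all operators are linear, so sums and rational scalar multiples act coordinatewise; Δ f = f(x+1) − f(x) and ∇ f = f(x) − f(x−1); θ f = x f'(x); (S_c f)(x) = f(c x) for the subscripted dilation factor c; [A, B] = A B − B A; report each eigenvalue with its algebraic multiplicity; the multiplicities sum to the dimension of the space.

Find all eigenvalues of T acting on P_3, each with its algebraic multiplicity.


λ = -27/8 (multiplicity 1), λ = -3/2 (multiplicity 1), λ = 1 (multiplicity 1), λ = 9/4 (multiplicity 1)

image of 1: 1
image of x: -(3/2)x + 1
image of x^2: (9/4)x^2 + 2x - 2
image of x^3: -(27/8)x^3 + 3x^2 - 6x + 3
the matrix is upper triangular; its diagonal is (1, -3/2, 9/4, -27/8)
for a triangular matrix the eigenvalues are the diagonal entries, with algebraic multiplicity their repetition count


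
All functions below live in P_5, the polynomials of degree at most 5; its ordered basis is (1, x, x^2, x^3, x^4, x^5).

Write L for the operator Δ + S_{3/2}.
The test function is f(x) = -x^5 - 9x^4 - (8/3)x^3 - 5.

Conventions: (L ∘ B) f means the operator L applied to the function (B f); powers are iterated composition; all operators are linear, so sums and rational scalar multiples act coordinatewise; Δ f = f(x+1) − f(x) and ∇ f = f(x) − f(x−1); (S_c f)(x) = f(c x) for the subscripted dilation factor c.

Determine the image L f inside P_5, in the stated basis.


g(x) = -(243/32)x^5 - (809/16)x^4 - 55x^3 - 72x^2 - 49x - 53/3

Δ f = -5x^4 - 46x^3 - 72x^2 - 49x - 38/3
S_{3/2} f = -(243/32)x^5 - (729/16)x^4 - 9x^3 - 5
(Δ + S_{3/2}) f = -(243/32)x^5 - (809/16)x^4 - 55x^3 - 72x^2 - 49x - 53/3


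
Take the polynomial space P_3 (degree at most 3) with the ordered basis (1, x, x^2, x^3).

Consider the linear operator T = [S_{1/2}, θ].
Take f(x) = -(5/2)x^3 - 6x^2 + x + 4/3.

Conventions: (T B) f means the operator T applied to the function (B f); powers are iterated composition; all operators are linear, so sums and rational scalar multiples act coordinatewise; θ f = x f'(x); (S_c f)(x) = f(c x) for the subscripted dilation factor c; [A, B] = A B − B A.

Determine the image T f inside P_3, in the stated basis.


g(x) = 0

θ f = -(15/2)x^3 - 12x^2 + x
S_{1/2} θ f = -(15/16)x^3 - 3x^2 + (1/2)x
S_{1/2} f = -(5/16)x^3 - (3/2)x^2 + (1/2)x + 4/3
θ S_{1/2} f = -(15/16)x^3 - 3x^2 + (1/2)x
[S_{1/2}, θ] f = 0


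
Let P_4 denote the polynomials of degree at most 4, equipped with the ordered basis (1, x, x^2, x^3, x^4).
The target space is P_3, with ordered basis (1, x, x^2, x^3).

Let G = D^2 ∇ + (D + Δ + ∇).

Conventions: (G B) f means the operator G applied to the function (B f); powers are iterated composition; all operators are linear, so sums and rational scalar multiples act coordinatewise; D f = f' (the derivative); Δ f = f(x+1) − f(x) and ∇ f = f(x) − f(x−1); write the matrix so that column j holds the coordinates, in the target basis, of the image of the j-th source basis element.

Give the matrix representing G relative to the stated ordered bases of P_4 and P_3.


the matrix is [[0, 3, 0, 8, -12]; [0, 0, 6, 0, 32]; [0, 0, 0, 9, 0]; [0, 0, 0, 0, 12]] (rows listed top to bottom)

image of 1: 0
image of x: 3
image of x^2: 6x
image of x^3: 9x^2 + 8
image of x^4: 12x^3 + 32x - 12
each image's coordinates form column j of the matrix


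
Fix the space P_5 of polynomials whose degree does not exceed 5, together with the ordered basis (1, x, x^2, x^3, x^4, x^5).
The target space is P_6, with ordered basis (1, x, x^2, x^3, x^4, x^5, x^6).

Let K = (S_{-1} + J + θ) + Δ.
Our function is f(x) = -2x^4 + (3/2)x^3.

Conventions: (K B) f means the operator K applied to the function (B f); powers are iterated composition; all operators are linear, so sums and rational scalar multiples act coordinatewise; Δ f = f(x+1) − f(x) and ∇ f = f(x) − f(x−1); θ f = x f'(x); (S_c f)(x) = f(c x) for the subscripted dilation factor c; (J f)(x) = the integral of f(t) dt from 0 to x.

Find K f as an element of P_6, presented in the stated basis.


the result is g(x) = -(2/5)x^5 - (77/8)x^4 - 5x^3 - (15/2)x^2 - (7/2)x - 1/2

S_{-1} f = -2x^4 - (3/2)x^3
J f = -(2/5)x^5 + (3/8)x^4
θ f = -8x^4 + (9/2)x^3
(S_{-1} + J + θ) f = -(2/5)x^5 - (77/8)x^4 + 3x^3
Δ f = -8x^3 - (15/2)x^2 - (7/2)x - 1/2
((S_{-1} + J + θ) + Δ) f = -(2/5)x^5 - (77/8)x^4 - 5x^3 - (15/2)x^2 - (7/2)x - 1/2


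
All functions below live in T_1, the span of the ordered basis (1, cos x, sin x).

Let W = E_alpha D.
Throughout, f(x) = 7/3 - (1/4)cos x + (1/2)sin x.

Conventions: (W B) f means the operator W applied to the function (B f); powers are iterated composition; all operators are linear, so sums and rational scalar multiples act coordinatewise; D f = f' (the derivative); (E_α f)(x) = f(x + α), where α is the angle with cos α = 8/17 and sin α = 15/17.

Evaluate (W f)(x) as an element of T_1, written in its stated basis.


the result is g(x) = (31/68)cos x - (11/34)sin x

D f = (1/2)cos x + (1/4)sin x
E_alpha D f = (31/68)cos x - (11/34)sin x


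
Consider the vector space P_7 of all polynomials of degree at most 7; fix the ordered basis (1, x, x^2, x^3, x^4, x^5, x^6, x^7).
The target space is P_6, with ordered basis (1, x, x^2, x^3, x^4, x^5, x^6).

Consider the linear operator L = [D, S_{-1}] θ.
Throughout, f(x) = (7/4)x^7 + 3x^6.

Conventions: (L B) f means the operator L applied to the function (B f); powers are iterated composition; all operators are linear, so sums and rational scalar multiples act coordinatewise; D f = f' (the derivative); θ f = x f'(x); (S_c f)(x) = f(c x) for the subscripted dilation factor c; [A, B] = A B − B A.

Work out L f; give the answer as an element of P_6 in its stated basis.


the result is g(x) = -(343/2)x^6 + 216x^5

θ f = (49/4)x^7 + 18x^6
S_{-1} θ f = -(49/4)x^7 + 18x^6
D S_{-1} θ f = -(343/4)x^6 + 108x^5
D θ f = (343/4)x^6 + 108x^5
S_{-1} D θ f = (343/4)x^6 - 108x^5
[D, S_{-1}] θ f = -(343/2)x^6 + 216x^5


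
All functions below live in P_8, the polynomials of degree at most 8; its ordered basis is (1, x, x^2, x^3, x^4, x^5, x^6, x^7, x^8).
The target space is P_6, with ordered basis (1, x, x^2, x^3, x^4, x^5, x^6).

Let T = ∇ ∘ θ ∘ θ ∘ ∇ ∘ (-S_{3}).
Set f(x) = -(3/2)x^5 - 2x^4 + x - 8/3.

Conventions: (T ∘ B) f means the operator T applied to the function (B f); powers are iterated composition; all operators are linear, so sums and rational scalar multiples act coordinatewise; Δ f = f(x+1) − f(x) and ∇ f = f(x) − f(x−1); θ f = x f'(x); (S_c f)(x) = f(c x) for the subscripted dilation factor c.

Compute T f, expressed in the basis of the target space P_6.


the result is g(x) = 116640x^3 - 255879x^2 + 218943x - 135999/2

S_{3} f = -(729/2)x^5 - 162x^4 + 3x - 8/3
(-S_{3}) f = (729/2)x^5 + 162x^4 - 3x + 8/3
∇ (-S_{3}) f = (3645/2)x^4 - 2997x^3 + 2673x^2 - (2349/2)x + 399/2
θ ∇ (-S_{3}) f = 7290x^4 - 8991x^3 + 5346x^2 - (2349/2)x
θ (θ ∘ ∇) (-S_{3}) f = 29160x^4 - 26973x^3 + 10692x^2 - (2349/2)x
∇ θ (θ ∘ ∇) (-S_{3}) f = 116640x^3 - 255879x^2 + 218943x - 135999/2


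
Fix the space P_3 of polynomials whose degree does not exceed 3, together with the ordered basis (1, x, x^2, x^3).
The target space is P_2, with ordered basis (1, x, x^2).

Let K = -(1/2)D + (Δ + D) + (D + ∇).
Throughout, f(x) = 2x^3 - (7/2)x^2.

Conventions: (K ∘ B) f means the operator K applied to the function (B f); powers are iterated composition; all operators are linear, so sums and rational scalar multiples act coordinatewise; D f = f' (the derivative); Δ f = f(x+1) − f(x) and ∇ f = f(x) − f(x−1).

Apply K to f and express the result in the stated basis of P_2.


D f = 6x^2 - 7x
(-(1/2)D) f = -3x^2 + (7/2)x
Δ f = 6x^2 - x - 3/2
D f = 6x^2 - 7x
(Δ + D) f = 12x^2 - 8x - 3/2
D f = 6x^2 - 7x
∇ f = 6x^2 - 13x + 11/2
(D + ∇) f = 12x^2 - 20x + 11/2
(-(1/2)D + (Δ + D) + (D + ∇)) f = 21x^2 - (49/2)x + 4

the result is g(x) = 21x^2 - (49/2)x + 4


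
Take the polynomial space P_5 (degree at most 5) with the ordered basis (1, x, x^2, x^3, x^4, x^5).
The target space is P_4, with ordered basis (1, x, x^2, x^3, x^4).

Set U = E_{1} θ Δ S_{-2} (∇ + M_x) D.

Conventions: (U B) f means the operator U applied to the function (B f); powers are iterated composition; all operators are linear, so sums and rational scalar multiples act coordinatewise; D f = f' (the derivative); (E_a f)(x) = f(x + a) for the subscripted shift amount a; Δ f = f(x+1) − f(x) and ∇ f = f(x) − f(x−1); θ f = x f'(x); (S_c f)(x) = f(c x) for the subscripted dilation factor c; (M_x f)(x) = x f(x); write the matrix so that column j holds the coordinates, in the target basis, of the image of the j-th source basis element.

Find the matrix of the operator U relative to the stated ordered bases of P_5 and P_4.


image of 1: 0
image of x: 0
image of x^2: 16x + 16
image of x^3: -144x^2 - 360x - 216
image of x^4: 768x^3 + 3072x^2 + 4192x + 1888
image of x^5: -3200x^4 - 17600x^3 - 37760x^2 - 37040x - 13680
each image's coordinates form column j of the matrix

the matrix is [[0, 0, 16, -216, 1888, -13680]; [0, 0, 16, -360, 4192, -37040]; [0, 0, 0, -144, 3072, -37760]; [0, 0, 0, 0, 768, -17600]; [0, 0, 0, 0, 0, -3200]] (rows listed top to bottom)


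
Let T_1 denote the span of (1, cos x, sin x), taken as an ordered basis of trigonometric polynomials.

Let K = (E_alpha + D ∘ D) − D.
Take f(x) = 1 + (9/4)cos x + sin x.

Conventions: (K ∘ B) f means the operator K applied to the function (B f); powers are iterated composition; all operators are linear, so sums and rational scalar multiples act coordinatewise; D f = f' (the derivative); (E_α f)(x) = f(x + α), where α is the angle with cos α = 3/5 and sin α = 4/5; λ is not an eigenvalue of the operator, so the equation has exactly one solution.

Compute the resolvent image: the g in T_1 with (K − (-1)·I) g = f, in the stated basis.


write g with unknown coordinates in the stated basis and equate coefficients in (K − (-1)·I) g = f
solving from the highest basis element down gives g = 1/2 + (31/8)cos x + (3/8)sin x
check: K g = 1/2 - (13/8)cos x + (5/8)sin x
so K g − (-1)·g = 1 + (9/4)cos x + sin x = f ✓

the image equals g(x) = 1/2 + (31/8)cos x + (3/8)sin x


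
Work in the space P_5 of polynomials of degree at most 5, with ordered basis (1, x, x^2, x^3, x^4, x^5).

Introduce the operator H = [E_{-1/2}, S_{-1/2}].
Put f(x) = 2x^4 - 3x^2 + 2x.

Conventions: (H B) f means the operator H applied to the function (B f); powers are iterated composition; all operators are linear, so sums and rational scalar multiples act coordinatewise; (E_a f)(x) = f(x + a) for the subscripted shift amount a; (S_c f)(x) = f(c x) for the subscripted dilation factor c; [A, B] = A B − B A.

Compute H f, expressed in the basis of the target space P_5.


the image equals g(x) = -(3/4)x^3 - (9/16)x^2 + (27/16)x + 249/128

S_{-1/2} f = (1/8)x^4 - (3/4)x^2 - x
E_{-1/2} S_{-1/2} f = (1/8)x^4 - (1/4)x^3 - (9/16)x^2 - (5/16)x + 41/128
E_{-1/2} f = 2x^4 - 4x^3 + 4x - 13/8
S_{-1/2} E_{-1/2} f = (1/8)x^4 + (1/2)x^3 - 2x - 13/8
[E_{-1/2}, S_{-1/2}] f = -(3/4)x^3 - (9/16)x^2 + (27/16)x + 249/128


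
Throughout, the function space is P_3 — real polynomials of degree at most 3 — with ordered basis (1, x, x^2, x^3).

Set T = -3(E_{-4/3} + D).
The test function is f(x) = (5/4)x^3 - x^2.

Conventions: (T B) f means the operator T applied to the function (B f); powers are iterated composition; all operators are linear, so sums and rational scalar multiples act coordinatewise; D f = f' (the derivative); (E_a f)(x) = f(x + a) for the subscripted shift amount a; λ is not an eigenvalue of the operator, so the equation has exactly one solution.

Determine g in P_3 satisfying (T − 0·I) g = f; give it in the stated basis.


g(x) = -(5/12)x^3 - (1/12)x^2 + (13/6)x - 19/162

write g with unknown coordinates in the stated basis and equate coefficients in (T − 0·I) g = f
solving from the highest basis element down gives g = -(5/12)x^3 - (1/12)x^2 + (13/6)x - 19/162
check: T g = (5/4)x^3 - x^2
so T g − 0·g = (5/4)x^3 - x^2 = f ✓


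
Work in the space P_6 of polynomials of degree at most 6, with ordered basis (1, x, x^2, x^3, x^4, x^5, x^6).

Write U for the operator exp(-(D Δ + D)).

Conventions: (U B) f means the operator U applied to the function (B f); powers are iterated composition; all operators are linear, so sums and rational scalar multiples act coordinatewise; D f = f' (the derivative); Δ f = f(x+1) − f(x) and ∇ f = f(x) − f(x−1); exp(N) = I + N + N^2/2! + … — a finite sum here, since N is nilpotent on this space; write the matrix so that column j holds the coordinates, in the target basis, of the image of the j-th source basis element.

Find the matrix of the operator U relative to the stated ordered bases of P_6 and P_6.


image of 1: 1
image of x: x - 1
image of x^2: x^2 - 2x - 1
image of x^3: x^3 - 3x^2 - 3x + 2
image of x^4: x^4 - 4x^3 - 6x^2 + 8x + 9
image of x^5: x^5 - 5x^4 - 10x^3 + 20x^2 + 45x + 4
image of x^6: x^6 - 6x^5 - 15x^4 + 40x^3 + 135x^2 + 24x - 95
each image's coordinates form column j of the matrix

the matrix is [[1, -1, -1, 2, 9, 4, -95]; [0, 1, -2, -3, 8, 45, 24]; [0, 0, 1, -3, -6, 20, 135]; [0, 0, 0, 1, -4, -10, 40]; [0, 0, 0, 0, 1, -5, -15]; [0, 0, 0, 0, 0, 1, -6]; [0, 0, 0, 0, 0, 0, 1]] (rows listed top to bottom)


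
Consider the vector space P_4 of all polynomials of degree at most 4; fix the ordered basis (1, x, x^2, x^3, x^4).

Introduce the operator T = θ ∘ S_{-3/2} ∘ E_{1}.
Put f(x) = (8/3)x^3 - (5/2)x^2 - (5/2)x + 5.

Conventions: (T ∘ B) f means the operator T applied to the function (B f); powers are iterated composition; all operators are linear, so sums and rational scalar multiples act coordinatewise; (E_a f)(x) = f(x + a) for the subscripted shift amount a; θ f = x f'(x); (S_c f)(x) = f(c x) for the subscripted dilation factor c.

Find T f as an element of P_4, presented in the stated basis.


E_{1} f = (8/3)x^3 + (11/2)x^2 + (1/2)x + 8/3
S_{-3/2} E_{1} f = -9x^3 + (99/8)x^2 - (3/4)x + 8/3
θ S_{-3/2} E_{1} f = -27x^3 + (99/4)x^2 - (3/4)x

g(x) = -27x^3 + (99/4)x^2 - (3/4)x


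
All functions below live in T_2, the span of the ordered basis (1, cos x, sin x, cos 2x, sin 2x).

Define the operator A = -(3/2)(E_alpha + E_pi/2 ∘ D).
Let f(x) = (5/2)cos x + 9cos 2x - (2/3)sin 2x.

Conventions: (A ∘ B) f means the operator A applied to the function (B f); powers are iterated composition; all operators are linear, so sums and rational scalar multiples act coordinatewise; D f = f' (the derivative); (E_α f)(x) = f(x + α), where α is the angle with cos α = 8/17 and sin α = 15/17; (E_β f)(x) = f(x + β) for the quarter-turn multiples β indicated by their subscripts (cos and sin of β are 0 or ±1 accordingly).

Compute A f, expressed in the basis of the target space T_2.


the image equals g(x) = (135/68)cos x + (225/68)sin x + (3671/578)cos 2x - (4724/289)sin 2x

E_alpha f = (20/17)cos x - (75/34)sin x - (1609/289)cos 2x - (6158/867)sin 2x
D f = -(5/2)sin x - (4/3)cos 2x - 18sin 2x
E_pi/2 D f = -(5/2)cos x + (4/3)cos 2x + 18sin 2x
(E_alpha + E_pi/2 ∘ D) f = -(45/34)cos x - (75/34)sin x - (3671/867)cos 2x + (9448/867)sin 2x
(-(3/2)(E_alpha + E_pi/2 ∘ D)) f = (135/68)cos x + (225/68)sin x + (3671/578)cos 2x - (4724/289)sin 2x


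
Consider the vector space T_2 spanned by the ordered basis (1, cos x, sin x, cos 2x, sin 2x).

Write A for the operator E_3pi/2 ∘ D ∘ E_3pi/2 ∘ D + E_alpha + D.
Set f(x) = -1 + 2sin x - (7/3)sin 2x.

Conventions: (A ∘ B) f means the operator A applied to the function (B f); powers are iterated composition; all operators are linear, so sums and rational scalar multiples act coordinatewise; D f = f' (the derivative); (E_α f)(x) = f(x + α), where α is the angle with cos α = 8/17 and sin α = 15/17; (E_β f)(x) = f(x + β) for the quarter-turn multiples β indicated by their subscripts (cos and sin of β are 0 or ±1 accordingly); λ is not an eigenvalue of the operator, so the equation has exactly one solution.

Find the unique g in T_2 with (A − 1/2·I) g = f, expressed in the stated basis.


write g with unknown coordinates in the stated basis and equate coefficients in (A − 1/2·I) g = f
solving from the highest basis element down gives g = -2 - (256/305)cos x + (132/305)sin x + (22904/116475)cos 2x + (40922/116475)sin 2x
check: A g = -2 - (128/305)cos x + (676/305)sin x + (11452/116475)cos 2x - (251314/116475)sin 2x
so A g − 1/2·g = -1 + 2sin x - (7/3)sin 2x = f ✓

the image equals g(x) = -2 - (256/305)cos x + (132/305)sin x + (22904/116475)cos 2x + (40922/116475)sin 2x


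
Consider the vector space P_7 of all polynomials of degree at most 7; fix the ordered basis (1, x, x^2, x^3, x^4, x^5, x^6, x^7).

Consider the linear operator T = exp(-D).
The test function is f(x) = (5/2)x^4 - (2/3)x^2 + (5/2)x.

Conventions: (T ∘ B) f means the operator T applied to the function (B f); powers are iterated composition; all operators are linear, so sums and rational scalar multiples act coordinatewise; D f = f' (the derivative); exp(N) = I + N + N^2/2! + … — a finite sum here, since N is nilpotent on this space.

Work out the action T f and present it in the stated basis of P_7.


order-1 term: -10x^3 + (4/3)x - 5/2
order-2 term: 15x^2 - 2/3
order-3 term: -10x
order-4 term: 5/2
the series for exp(-D) f terminates at order 4
exp(-D) f = (5/2)x^4 - 10x^3 + (43/3)x^2 - (37/6)x - 2/3

the image equals g(x) = (5/2)x^4 - 10x^3 + (43/3)x^2 - (37/6)x - 2/3


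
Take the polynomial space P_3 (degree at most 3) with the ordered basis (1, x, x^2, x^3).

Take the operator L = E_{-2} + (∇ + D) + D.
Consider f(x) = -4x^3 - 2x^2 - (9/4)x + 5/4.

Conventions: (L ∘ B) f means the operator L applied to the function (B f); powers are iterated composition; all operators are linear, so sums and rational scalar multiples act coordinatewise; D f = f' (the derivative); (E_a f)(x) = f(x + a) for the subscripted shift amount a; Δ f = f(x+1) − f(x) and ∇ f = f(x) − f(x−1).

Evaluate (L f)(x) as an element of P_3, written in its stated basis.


the result is g(x) = -4x^3 - 14x^2 - (169/4)x + 21

E_{-2} f = -4x^3 + 22x^2 - (169/4)x + 119/4
∇ f = -12x^2 + 8x - 17/4
D f = -12x^2 - 4x - 9/4
(∇ + D) f = -24x^2 + 4x - 13/2
D f = -12x^2 - 4x - 9/4
(E_{-2} + (∇ + D) + D) f = -4x^3 - 14x^2 - (169/4)x + 21


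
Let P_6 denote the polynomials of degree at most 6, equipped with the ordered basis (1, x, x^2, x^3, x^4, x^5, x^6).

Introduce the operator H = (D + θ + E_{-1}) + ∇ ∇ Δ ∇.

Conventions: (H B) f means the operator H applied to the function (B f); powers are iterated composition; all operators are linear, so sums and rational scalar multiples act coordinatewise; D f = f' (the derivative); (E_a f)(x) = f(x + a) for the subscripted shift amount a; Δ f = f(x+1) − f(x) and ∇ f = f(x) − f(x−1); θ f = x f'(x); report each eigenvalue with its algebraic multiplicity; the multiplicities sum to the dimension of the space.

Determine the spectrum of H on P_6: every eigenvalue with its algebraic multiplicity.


image of 1: 1
image of x: 2x
image of x^2: 3x^2 + 1
image of x^3: 4x^3 + 3x - 1
image of x^4: 5x^4 + 6x^2 - 4x + 25
image of x^5: 6x^5 + 10x^3 - 10x^2 + 125x - 121
image of x^6: 7x^6 + 15x^4 - 20x^3 + 375x^2 - 726x + 481
the matrix is upper triangular; its diagonal is (1, 2, 3, 4, 5, 6, 7)
for a triangular matrix the eigenvalues are the diagonal entries, with algebraic multiplicity their repetition count

λ = 1 (multiplicity 1), λ = 2 (multiplicity 1), λ = 3 (multiplicity 1), λ = 4 (multiplicity 1), λ = 5 (multiplicity 1), λ = 6 (multiplicity 1), λ = 7 (multiplicity 1)


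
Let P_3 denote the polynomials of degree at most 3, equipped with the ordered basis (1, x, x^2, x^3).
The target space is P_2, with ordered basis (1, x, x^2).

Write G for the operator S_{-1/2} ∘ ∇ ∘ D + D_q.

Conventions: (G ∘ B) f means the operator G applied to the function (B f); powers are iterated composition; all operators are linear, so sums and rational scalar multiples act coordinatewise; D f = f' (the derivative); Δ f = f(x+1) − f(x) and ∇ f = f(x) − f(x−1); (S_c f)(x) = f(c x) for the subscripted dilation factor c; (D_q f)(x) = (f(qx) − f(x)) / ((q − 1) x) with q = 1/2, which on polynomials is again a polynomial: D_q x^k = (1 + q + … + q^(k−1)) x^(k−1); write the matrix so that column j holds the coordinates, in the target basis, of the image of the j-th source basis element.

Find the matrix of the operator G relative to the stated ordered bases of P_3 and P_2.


image of 1: 0
image of x: 1
image of x^2: (3/2)x + 2
image of x^3: (7/4)x^2 - 3x - 3
each image's coordinates form column j of the matrix

the matrix is [[0, 1, 2, -3]; [0, 0, 3/2, -3]; [0, 0, 0, 7/4]] (rows listed top to bottom)


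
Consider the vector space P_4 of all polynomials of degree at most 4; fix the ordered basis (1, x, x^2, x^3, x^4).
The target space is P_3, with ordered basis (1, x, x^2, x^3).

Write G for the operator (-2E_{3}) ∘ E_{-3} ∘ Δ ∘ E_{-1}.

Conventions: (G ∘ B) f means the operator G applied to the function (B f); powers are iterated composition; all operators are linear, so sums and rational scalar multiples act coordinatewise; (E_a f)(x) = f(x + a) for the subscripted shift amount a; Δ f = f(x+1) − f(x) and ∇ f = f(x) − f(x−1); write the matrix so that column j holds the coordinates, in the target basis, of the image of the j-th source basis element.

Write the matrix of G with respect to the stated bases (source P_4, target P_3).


image of 1: 0
image of x: -2
image of x^2: -4x + 2
image of x^3: -6x^2 + 6x - 2
image of x^4: -8x^3 + 12x^2 - 8x + 2
each image's coordinates form column j of the matrix

the matrix is [[0, -2, 2, -2, 2]; [0, 0, -4, 6, -8]; [0, 0, 0, -6, 12]; [0, 0, 0, 0, -8]] (rows listed top to bottom)


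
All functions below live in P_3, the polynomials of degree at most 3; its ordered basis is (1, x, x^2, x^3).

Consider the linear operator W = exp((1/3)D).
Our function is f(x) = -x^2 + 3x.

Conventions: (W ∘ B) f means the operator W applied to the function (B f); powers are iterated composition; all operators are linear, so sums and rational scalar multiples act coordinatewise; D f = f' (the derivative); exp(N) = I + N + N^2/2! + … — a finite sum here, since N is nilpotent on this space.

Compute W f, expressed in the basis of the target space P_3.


order-1 term: -(2/3)x + 1
order-2 term: -1/9
the series for exp((1/3)D) f terminates at order 2
exp((1/3)D) f = -x^2 + (7/3)x + 8/9

the result is g(x) = -x^2 + (7/3)x + 8/9


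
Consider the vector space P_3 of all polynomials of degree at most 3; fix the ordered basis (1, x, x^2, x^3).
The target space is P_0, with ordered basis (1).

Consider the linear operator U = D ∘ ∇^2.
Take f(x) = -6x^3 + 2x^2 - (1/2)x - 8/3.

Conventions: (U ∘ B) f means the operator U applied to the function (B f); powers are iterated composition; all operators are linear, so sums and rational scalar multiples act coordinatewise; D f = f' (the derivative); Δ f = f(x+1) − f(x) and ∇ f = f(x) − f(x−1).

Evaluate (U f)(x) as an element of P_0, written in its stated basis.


∇ f = -18x^2 + 22x - 17/2
∇ ∇ f = -36x + 40
D ∇^2 f = -36

the result is g(x) = -36


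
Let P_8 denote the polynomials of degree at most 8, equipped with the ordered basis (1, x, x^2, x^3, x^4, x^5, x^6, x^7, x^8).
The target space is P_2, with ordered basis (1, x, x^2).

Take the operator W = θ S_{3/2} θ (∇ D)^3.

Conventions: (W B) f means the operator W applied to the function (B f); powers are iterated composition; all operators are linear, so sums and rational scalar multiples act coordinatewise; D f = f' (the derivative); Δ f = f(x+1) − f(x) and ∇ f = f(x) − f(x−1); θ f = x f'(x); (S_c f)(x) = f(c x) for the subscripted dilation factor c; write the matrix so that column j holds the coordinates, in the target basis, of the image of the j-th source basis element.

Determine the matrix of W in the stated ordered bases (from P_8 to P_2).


image of 1: 0
image of x: 0
image of x^2: 0
image of x^3: 0
image of x^4: 0
image of x^5: 0
image of x^6: 0
image of x^7: 7560x
image of x^8: 181440x^2 - 90720x
each image's coordinates form column j of the matrix

the matrix is [[0, 0, 0, 0, 0, 0, 0, 0, 0]; [0, 0, 0, 0, 0, 0, 0, 7560, -90720]; [0, 0, 0, 0, 0, 0, 0, 0, 181440]] (rows listed top to bottom)


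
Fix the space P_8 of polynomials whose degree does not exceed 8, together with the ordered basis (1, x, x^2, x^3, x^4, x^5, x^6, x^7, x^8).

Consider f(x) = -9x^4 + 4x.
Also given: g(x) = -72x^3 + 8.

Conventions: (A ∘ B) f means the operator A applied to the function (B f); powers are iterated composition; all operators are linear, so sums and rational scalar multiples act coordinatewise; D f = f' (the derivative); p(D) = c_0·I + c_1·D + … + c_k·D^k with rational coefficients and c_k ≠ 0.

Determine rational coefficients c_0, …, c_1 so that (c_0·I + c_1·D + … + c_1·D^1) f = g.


p(D) = 2·D, i.e. c_0 = 0, c_1 = 2

D^0 f = -9x^4 + 4x
D^1 f = -36x^3 + 4
matching coefficients of g against c_0 f + c_1 Df + … from the top degree down determines the c_i
solution: c_0 = 0, c_1 = 2


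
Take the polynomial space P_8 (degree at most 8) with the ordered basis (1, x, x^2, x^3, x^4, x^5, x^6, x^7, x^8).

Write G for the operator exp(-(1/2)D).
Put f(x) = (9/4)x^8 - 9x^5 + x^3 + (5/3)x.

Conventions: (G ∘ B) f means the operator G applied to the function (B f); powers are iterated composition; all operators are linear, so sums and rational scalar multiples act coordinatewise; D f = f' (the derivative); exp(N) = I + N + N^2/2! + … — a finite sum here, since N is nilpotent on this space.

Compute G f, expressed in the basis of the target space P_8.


order-1 term: -9x^7 + (45/2)x^4 - (3/2)x^2 - 5/6
order-2 term: (63/4)x^6 - (45/2)x^3 + (3/4)x
order-3 term: -(63/4)x^5 + (45/4)x^2 - 1/8
order-4 term: (315/32)x^4 - (45/16)x
order-5 term: -(63/16)x^3 + 9/32
order-6 term: (63/64)x^2
order-7 term: -(9/64)x
order-8 term: 9/1024
the series for exp(-(1/2)D) f terminates at order 8
exp(-(1/2)D) f = (9/4)x^8 - 9x^7 + (63/4)x^6 - (99/4)x^5 + (1035/32)x^4 - (407/16)x^3 + (687/64)x^2 - (103/192)x - 2053/3072

the image equals g(x) = (9/4)x^8 - 9x^7 + (63/4)x^6 - (99/4)x^5 + (1035/32)x^4 - (407/16)x^3 + (687/64)x^2 - (103/192)x - 2053/3072


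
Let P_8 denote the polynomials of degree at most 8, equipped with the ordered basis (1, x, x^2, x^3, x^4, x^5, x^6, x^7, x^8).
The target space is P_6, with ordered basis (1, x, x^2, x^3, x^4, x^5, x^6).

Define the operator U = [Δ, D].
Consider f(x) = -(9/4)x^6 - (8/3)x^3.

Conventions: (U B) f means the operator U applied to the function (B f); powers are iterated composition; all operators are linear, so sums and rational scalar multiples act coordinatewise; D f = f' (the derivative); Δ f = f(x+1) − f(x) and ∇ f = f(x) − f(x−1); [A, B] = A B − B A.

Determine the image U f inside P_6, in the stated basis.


the result is g(x) = 0

D f = -(27/2)x^5 - 8x^2
Δ D f = -(135/2)x^4 - 135x^3 - 135x^2 - (167/2)x - 43/2
Δ f = -(27/2)x^5 - (135/4)x^4 - 45x^3 - (167/4)x^2 - (43/2)x - 59/12
D Δ f = -(135/2)x^4 - 135x^3 - 135x^2 - (167/2)x - 43/2
[Δ, D] f = 0


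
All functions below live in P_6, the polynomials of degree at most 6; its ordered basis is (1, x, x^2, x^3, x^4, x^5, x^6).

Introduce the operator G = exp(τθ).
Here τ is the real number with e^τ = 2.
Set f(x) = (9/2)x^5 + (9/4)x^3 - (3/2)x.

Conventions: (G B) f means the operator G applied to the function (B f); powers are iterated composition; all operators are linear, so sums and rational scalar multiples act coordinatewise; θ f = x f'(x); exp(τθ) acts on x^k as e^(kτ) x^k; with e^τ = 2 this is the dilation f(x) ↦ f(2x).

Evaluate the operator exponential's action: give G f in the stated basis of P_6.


the image equals g(x) = 144x^5 + 18x^3 - 3x

exp(τθ) x^k = e^(kτ) x^k; with e^τ = 2 this sends x^k to 2^k x^k
x ↦ 2 x
x^3 ↦ 8 x^3
x^5 ↦ 32 x^5
applying this coordinatewise to f: exp(τθ) f = 144x^5 + 18x^3 - 3x


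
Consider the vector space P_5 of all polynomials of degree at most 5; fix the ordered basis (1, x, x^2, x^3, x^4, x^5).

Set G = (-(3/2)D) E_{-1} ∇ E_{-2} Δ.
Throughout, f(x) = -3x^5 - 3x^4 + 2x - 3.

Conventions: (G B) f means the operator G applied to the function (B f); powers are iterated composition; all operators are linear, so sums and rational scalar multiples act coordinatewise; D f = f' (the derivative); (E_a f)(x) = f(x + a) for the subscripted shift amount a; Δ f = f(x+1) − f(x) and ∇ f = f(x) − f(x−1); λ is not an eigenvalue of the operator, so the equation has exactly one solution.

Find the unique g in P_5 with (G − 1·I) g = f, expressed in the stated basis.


write g with unknown coordinates in the stated basis and equate coefficients in (G − 1·I) g = f
solving from the highest basis element down gives g = 3x^5 + 3x^4 - 270x^2 + 1510x - 2148
check: G g = -270x^2 + 1512x - 2151
so G g − 1·g = -3x^5 - 3x^4 + 2x - 3 = f ✓

g(x) = 3x^5 + 3x^4 - 270x^2 + 1510x - 2148


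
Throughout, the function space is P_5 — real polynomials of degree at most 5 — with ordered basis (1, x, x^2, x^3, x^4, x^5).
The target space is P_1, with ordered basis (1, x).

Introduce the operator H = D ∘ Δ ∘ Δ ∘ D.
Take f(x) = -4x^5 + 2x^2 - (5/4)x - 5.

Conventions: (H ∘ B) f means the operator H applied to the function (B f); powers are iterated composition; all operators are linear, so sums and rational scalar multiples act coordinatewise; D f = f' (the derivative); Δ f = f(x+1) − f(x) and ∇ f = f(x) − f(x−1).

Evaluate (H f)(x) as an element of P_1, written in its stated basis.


D f = -20x^4 + 4x - 5/4
Δ D f = -80x^3 - 120x^2 - 80x - 16
Δ (Δ ∘ D) f = -240x^2 - 480x - 280
D Δ (Δ ∘ D) f = -480x - 480

g(x) = -480x - 480


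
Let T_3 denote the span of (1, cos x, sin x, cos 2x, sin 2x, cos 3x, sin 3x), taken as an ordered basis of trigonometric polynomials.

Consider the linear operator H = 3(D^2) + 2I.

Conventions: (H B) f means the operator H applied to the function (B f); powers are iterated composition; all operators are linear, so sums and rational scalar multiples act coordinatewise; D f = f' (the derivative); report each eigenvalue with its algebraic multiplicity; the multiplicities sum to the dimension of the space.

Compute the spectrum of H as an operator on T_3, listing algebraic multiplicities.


image of 1: 2
image of cos x: -cos x
image of sin x: -sin x
image of cos 2x: -10cos 2x
image of sin 2x: -10sin 2x
image of cos 3x: -25cos 3x
image of sin 3x: -25sin 3x
the matrix is diagonal; its diagonal is (2, -1, -1, -10, -10, -25, -25)
for a triangular matrix the eigenvalues are the diagonal entries, with algebraic multiplicity their repetition count

λ = -25 (multiplicity 2), λ = -10 (multiplicity 2), λ = -1 (multiplicity 2), λ = 2 (multiplicity 1)


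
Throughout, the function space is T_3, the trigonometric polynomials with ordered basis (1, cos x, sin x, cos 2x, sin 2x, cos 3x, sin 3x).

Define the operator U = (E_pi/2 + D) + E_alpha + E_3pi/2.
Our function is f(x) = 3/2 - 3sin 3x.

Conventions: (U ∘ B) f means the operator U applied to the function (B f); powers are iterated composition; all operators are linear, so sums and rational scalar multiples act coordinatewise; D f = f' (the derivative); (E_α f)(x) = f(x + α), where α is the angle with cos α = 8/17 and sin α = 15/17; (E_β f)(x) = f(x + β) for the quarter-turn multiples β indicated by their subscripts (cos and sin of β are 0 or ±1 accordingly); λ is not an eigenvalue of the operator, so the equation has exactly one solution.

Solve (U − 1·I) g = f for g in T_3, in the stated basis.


write g with unknown coordinates in the stated basis and equate coefficients in (U − 1·I) g = f
solving from the highest basis element down gives g = 3/4 + (4748/6761)cos 3x + (3267/6761)sin 3x
check: U g = 9/4 + (4748/6761)cos 3x - (17016/6761)sin 3x
so U g − 1·g = 3/2 - 3sin 3x = f ✓

g(x) = 3/4 + (4748/6761)cos 3x + (3267/6761)sin 3x
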